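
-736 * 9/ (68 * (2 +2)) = -24.35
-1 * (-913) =913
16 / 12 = 1.33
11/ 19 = 0.58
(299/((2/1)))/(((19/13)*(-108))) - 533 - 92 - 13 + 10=-2581199/4104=-628.95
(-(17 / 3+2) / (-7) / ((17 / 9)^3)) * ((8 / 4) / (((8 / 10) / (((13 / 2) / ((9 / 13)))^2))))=9853545 / 275128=35.81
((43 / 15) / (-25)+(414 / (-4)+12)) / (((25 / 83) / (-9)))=17109039 / 6250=2737.45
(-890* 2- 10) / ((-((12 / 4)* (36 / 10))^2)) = 22375 / 1458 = 15.35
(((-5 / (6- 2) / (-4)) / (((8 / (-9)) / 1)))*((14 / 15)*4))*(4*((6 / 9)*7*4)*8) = -784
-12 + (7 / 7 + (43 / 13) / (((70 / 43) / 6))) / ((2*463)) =-2524979 / 210665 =-11.99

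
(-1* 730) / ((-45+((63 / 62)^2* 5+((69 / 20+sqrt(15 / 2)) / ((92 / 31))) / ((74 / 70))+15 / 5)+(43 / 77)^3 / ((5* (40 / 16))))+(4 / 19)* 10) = 936721486819580925126390419000000* sqrt(30) / 9093739818877610668284101565124681+197596517514476938192164081552916000 / 9093739818877610668284101565124681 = 22.29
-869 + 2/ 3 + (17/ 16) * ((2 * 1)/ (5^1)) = -104149/ 120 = -867.91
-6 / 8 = -3 / 4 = -0.75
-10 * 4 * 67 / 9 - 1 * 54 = -351.78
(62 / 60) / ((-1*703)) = -31 / 21090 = -0.00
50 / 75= 2 / 3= 0.67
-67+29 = -38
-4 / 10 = -2 / 5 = -0.40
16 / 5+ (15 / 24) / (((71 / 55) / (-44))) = -12853 / 710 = -18.10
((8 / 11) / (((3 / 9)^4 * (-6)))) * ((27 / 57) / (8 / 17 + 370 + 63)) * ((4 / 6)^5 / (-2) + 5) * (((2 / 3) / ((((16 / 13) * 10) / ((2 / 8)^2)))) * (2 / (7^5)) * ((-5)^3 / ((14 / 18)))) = 1806675 / 527108932448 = 0.00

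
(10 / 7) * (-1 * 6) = -8.57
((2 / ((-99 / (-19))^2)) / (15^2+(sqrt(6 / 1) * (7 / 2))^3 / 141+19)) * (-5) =-0.00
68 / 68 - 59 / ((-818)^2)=669065 / 669124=1.00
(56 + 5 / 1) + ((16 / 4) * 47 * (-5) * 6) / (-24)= 296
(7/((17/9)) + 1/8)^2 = 14.68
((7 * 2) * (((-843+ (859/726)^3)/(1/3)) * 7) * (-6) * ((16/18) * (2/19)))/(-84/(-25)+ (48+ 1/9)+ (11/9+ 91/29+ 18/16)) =104568112634507200/42888901880187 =2438.12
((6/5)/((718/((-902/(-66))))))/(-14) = -41/25130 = -0.00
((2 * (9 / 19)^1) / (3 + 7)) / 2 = 9 / 190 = 0.05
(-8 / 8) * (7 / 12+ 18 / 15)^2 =-11449 / 3600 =-3.18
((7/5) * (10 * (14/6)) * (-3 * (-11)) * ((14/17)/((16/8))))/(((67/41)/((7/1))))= 2165702/1139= 1901.41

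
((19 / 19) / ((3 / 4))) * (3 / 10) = 2 / 5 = 0.40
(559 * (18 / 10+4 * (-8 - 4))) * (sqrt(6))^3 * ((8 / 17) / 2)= -3099096 * sqrt(6) / 85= -89308.28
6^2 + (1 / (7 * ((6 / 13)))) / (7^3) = 518629 / 14406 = 36.00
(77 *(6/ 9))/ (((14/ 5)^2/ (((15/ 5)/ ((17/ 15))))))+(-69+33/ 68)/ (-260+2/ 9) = 399633/ 22712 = 17.60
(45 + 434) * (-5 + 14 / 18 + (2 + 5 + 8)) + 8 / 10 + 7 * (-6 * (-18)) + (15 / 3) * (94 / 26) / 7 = 24250336 / 4095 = 5921.94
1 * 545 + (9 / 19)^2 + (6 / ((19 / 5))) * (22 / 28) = 1380917 / 2527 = 546.46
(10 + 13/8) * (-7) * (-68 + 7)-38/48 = 59557/12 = 4963.08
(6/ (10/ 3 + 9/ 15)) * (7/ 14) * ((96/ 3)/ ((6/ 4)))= 960/ 59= 16.27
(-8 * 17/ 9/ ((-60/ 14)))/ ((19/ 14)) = 2.60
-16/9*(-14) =224/9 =24.89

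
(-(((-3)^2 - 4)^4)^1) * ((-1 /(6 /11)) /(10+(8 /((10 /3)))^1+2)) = 34375 /432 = 79.57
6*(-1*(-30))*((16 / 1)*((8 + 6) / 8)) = 5040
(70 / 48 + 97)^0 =1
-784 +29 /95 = -74451 /95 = -783.69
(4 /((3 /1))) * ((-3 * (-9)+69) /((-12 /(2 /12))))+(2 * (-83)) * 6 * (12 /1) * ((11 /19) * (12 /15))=-4734512 /855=-5537.44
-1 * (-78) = 78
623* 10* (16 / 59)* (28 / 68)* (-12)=-8373120 / 1003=-8348.08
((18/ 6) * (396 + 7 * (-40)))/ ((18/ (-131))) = -7598/ 3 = -2532.67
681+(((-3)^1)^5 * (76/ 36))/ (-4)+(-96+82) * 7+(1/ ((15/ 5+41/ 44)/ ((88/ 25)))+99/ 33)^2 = 54352788761/ 74822500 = 726.42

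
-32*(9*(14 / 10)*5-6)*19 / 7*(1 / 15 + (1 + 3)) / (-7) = 704672 / 245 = 2876.21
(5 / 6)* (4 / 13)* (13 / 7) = 0.48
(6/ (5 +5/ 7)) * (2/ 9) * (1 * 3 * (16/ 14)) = 0.80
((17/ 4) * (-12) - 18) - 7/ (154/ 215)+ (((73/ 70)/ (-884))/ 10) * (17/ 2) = -63082003/ 800800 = -78.77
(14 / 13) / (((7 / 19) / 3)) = 114 / 13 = 8.77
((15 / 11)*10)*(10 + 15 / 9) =1750 / 11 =159.09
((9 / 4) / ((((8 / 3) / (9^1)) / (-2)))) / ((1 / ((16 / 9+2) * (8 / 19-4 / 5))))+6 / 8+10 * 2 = 16147 / 380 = 42.49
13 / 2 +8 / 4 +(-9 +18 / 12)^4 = 50761 / 16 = 3172.56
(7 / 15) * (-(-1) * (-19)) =-133 / 15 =-8.87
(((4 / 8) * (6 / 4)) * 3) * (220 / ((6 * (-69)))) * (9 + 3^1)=-14.35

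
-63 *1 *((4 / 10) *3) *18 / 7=-972 / 5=-194.40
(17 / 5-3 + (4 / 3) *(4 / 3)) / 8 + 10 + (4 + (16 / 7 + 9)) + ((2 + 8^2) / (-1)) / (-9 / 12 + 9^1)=22123 / 1260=17.56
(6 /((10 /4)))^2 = 144 /25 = 5.76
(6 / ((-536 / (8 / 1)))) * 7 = -42 / 67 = -0.63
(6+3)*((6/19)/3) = 18/19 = 0.95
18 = 18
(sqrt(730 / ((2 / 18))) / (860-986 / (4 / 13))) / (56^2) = -sqrt(730) / 2450784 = -0.00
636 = 636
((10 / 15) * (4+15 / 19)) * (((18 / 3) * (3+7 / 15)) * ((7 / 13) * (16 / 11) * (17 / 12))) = 693056 / 9405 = 73.69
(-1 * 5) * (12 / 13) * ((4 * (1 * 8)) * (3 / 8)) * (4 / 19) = -2880 / 247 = -11.66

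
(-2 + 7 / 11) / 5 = -3 / 11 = -0.27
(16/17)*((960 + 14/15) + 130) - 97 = 237089/255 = 929.76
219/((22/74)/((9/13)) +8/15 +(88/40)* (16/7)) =2552445/69829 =36.55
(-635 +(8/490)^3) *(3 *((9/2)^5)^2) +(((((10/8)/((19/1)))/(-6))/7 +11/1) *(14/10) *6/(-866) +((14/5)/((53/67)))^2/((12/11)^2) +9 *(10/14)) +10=-20316742144757686660630122631/3132088000481664000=-6486644737.20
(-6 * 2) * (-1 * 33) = 396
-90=-90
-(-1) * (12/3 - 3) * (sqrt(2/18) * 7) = 7/3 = 2.33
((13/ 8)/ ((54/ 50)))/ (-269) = -325/ 58104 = -0.01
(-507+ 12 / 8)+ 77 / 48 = -24187 / 48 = -503.90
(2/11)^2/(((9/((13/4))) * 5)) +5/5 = 5458/5445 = 1.00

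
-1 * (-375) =375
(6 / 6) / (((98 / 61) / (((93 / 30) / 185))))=1891 / 181300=0.01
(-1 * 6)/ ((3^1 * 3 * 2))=-1/ 3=-0.33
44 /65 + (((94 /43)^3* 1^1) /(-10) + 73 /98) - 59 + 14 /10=-28981059493 /506459590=-57.22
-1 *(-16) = 16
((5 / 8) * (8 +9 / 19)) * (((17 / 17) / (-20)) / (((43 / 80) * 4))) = -805 / 6536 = -0.12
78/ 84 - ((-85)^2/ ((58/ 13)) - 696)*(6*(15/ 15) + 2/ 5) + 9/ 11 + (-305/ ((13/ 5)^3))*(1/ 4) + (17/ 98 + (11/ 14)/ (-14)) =-1015165459556/ 171706535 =-5912.21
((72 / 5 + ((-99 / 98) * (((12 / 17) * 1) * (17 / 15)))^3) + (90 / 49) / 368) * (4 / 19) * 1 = 2.92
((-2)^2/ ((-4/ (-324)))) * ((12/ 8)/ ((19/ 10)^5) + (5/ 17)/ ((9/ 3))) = 2163293460/ 42093683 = 51.39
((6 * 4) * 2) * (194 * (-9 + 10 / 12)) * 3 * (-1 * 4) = 912576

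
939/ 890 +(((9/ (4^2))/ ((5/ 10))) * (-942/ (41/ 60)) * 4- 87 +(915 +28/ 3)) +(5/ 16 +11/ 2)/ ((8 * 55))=-413464815721/ 77066880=-5365.01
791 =791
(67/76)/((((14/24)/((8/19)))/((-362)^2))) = 210718752/2527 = 83386.92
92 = 92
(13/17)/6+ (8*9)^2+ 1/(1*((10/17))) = 1322386/255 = 5185.83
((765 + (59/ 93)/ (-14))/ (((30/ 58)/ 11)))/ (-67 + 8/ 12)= -317714749/ 1295490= -245.25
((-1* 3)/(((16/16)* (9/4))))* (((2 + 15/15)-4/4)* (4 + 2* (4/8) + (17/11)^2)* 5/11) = -11920/1331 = -8.96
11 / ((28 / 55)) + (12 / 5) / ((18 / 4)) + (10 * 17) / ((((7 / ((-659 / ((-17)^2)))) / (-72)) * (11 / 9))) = 36851159 / 11220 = 3284.42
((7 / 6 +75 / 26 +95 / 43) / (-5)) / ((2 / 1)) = -10499 / 16770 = -0.63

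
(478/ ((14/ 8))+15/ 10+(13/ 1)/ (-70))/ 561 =0.49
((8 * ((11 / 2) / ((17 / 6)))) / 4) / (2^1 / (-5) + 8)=165 / 323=0.51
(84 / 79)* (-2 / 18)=-28 / 237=-0.12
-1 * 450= -450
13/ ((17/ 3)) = 39/ 17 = 2.29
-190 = -190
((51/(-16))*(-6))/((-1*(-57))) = 51/152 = 0.34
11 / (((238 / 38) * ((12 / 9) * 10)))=0.13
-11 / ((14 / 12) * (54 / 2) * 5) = -22 / 315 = -0.07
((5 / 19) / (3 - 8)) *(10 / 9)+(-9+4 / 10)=-7403 / 855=-8.66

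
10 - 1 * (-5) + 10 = 25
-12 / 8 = -3 / 2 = -1.50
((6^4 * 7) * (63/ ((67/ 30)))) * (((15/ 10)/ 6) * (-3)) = -12859560/ 67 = -191933.73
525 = 525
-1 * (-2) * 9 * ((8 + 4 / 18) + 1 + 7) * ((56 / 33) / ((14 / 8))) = 9344 / 33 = 283.15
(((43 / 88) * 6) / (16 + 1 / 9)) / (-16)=-1161 / 102080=-0.01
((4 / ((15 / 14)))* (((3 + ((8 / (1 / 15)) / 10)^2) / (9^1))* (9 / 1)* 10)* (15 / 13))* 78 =493920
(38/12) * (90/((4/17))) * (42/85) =1197/2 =598.50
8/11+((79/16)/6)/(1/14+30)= 167747/222288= 0.75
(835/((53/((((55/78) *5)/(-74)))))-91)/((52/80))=-140339905/994227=-141.15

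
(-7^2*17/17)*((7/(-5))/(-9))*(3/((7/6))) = -98/5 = -19.60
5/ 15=1/ 3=0.33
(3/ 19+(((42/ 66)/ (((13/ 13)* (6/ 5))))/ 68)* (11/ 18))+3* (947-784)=68255801/ 139536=489.16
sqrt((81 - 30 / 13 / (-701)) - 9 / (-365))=2*sqrt(224121400205235) / 3326245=9.00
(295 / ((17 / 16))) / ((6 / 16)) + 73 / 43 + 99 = 1844510 / 2193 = 841.09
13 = 13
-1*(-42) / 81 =14 / 27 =0.52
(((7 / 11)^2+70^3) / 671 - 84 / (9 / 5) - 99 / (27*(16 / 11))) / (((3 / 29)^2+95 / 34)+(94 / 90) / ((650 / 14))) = 125487845784097875 / 767967515341928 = 163.40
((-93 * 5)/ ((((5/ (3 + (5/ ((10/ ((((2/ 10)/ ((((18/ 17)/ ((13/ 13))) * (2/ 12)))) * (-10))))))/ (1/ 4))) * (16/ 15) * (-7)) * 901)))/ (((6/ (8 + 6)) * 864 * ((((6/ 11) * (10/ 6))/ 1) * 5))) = -20119/ 124554240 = -0.00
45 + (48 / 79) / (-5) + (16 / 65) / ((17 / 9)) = 3929043 / 87295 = 45.01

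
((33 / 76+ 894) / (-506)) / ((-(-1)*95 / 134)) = -4554459 / 1826660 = -2.49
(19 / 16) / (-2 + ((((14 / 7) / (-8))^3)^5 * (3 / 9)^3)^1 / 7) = -240987930624 / 405874409473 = -0.59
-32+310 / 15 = -11.33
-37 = -37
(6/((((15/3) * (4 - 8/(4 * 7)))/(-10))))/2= -21/13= -1.62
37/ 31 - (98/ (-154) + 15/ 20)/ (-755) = 245859/ 205964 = 1.19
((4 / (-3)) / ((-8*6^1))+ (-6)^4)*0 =0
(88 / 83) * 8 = 704 / 83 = 8.48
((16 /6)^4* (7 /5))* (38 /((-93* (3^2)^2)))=-1089536 /3050865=-0.36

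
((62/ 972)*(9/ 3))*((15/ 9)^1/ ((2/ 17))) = 2635/ 972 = 2.71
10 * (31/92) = 155/46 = 3.37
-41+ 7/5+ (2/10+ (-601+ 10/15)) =-9596/15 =-639.73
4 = 4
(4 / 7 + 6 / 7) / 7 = 10 / 49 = 0.20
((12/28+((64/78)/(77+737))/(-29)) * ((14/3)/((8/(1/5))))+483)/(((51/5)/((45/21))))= 66706837495/657332676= 101.48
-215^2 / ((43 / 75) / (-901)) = 72643125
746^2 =556516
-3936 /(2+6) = -492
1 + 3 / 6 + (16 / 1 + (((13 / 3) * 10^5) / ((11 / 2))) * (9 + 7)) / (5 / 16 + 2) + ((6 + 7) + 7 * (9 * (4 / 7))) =1331340217 / 2442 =545184.36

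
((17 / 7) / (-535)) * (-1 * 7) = 17 / 535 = 0.03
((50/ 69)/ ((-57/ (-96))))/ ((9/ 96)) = 51200/ 3933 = 13.02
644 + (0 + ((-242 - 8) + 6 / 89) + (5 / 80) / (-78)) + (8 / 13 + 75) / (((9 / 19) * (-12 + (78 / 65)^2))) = 4166981633 / 10996128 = 378.95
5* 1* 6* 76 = 2280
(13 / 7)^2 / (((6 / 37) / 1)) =6253 / 294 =21.27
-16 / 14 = -8 / 7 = -1.14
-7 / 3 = -2.33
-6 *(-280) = 1680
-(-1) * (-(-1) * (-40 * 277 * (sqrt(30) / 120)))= -277 * sqrt(30) / 3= -505.73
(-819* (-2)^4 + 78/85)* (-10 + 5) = 1113762/17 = 65515.41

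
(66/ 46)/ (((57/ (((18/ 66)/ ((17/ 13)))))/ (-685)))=-26715/ 7429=-3.60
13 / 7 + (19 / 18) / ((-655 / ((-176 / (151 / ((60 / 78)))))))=30110309 / 16200639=1.86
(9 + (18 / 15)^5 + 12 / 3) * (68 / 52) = 822817 / 40625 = 20.25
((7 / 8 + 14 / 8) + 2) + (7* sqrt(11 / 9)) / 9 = 7* sqrt(11) / 27 + 37 / 8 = 5.48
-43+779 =736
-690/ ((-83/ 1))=690/ 83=8.31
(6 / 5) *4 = 24 / 5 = 4.80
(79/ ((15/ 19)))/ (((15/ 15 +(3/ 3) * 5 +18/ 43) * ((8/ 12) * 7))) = 3.34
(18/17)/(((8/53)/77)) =540.13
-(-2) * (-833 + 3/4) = -3329/2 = -1664.50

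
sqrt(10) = 3.16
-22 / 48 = -11 / 24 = -0.46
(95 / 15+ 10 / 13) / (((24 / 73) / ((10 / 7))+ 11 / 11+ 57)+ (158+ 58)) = 101105 / 3903666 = 0.03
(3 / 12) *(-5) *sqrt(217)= -5 *sqrt(217) / 4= -18.41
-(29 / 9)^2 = -841 / 81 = -10.38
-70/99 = -0.71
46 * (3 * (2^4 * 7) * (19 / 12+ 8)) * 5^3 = 18515000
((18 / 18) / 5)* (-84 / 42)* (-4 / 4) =2 / 5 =0.40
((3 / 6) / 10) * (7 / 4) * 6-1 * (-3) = 141 / 40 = 3.52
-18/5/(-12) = 3/10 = 0.30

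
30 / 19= 1.58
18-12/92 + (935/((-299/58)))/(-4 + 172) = 421697/25116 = 16.79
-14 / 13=-1.08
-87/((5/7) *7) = -87/5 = -17.40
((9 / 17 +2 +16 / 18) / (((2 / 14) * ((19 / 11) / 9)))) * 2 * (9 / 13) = 724878 / 4199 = 172.63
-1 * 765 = -765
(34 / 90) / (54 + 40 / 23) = 391 / 57690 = 0.01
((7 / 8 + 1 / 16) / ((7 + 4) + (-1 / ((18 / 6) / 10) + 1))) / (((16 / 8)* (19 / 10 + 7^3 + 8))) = 225 / 1468064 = 0.00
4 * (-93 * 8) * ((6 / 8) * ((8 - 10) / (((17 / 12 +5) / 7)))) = 53568 / 11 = 4869.82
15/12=5/4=1.25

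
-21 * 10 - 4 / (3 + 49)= -2731 / 13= -210.08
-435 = -435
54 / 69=18 / 23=0.78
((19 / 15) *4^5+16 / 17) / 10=165496 / 1275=129.80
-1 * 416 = -416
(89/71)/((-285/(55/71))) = -0.00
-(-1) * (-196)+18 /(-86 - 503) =-115462 /589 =-196.03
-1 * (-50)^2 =-2500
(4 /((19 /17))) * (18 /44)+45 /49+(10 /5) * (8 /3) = 237053 /30723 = 7.72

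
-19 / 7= -2.71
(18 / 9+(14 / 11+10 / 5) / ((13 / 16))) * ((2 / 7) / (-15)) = -1724 / 15015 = -0.11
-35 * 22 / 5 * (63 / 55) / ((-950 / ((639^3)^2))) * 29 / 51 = 290215418354690066343 / 40375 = 7187997977825140.96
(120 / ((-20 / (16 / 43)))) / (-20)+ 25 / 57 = 6743 / 12255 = 0.55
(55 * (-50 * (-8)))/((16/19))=26125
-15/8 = -1.88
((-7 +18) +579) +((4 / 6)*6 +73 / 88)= 52345 / 88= 594.83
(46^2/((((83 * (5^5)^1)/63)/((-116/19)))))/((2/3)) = -23195592/4928125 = -4.71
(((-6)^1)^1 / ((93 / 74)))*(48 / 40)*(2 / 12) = -148 / 155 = -0.95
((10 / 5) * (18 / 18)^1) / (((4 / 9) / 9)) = 81 / 2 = 40.50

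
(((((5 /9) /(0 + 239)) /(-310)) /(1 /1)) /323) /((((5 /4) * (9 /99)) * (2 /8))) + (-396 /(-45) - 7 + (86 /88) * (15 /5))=22421015611 /4738351860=4.73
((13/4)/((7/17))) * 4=221/7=31.57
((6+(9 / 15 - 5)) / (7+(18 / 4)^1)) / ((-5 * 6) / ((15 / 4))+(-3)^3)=-16 / 4025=-0.00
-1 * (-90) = 90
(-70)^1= -70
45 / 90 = 1 / 2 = 0.50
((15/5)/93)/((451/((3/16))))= 3/223696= 0.00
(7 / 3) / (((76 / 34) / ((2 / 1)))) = 2.09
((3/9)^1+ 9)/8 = 7/6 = 1.17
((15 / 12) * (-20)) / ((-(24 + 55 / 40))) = 200 / 203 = 0.99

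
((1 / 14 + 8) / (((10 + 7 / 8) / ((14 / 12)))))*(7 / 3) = 1582 / 783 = 2.02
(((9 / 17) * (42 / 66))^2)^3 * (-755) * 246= -11612490065277570 / 42761175875209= -271.57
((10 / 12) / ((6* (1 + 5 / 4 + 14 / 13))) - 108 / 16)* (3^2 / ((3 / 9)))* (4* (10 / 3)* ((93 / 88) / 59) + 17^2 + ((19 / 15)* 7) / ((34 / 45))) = -832399991415 / 15269672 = -54513.29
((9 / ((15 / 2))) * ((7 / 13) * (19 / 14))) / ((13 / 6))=342 / 845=0.40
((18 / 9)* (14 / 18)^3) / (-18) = -343 / 6561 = -0.05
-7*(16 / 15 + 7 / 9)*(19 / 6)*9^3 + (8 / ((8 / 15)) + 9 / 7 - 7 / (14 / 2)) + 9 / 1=-2084671 / 70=-29781.01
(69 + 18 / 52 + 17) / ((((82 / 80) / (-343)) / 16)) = -246411200 / 533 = -462309.94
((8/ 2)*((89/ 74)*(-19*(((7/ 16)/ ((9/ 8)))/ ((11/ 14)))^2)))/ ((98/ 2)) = -165718/ 362637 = -0.46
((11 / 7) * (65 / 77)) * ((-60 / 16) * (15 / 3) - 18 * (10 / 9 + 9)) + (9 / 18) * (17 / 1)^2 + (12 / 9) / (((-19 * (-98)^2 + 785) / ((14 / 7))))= -13012529297 / 106834308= -121.80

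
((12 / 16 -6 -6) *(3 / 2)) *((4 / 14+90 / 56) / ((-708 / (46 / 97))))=54855 / 2563904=0.02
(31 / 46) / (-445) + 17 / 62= 86517 / 317285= 0.27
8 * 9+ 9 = 81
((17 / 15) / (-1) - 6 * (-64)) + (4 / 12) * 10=1931 / 5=386.20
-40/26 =-20/13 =-1.54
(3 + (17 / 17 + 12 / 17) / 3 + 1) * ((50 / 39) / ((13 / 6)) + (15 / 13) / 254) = 5963635 / 2189226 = 2.72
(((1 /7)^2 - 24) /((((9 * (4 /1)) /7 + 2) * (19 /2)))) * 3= -141 /133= -1.06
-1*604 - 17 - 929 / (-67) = -40678 / 67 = -607.13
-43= -43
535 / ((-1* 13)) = -535 / 13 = -41.15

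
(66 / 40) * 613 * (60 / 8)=60687 / 8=7585.88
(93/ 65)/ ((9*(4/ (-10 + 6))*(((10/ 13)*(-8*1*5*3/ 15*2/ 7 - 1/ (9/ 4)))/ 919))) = 598269/ 8600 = 69.57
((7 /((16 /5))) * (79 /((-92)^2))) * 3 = 8295 /135424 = 0.06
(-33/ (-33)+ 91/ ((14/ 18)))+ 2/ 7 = 828/ 7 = 118.29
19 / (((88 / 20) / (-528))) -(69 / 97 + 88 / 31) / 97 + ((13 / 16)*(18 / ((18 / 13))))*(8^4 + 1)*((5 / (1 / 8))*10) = 5048247407380 / 291679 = 17307544.96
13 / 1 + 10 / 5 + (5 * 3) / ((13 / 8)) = 315 / 13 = 24.23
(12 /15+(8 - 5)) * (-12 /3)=-76 /5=-15.20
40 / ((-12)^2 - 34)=4 / 11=0.36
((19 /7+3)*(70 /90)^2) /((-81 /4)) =-1120 /6561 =-0.17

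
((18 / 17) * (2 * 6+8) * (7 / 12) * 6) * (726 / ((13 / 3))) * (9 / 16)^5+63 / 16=20369930931 / 28966912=703.21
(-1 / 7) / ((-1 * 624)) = 1 / 4368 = 0.00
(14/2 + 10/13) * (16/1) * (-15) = -1864.62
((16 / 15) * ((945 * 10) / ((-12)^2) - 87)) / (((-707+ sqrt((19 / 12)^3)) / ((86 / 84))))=372552 * sqrt(57) / 30230627455+ 142589376 / 4318661065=0.03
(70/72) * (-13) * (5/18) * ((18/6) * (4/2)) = -21.06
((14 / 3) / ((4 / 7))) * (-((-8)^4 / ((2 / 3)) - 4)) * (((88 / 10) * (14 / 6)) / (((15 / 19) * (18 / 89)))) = -6448407.90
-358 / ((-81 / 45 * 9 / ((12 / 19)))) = 7160 / 513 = 13.96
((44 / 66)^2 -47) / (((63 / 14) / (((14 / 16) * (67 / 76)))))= -196511 / 24624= -7.98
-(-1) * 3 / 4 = 3 / 4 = 0.75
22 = 22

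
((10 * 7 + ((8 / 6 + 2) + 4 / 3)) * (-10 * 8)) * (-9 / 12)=4480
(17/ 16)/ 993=17/ 15888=0.00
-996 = -996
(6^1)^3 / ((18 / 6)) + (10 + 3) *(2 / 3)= 242 / 3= 80.67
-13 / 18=-0.72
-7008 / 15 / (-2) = 1168 / 5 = 233.60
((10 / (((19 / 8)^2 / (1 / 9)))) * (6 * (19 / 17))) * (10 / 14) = 6400 / 6783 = 0.94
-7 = -7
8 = 8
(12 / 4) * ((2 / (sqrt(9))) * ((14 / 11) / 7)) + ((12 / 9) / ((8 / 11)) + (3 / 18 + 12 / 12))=37 / 11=3.36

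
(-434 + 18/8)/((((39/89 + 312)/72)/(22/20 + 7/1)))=-37349829/46345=-805.91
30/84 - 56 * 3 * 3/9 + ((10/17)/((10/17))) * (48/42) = -109/2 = -54.50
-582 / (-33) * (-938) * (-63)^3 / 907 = 45501552684 / 9977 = 4560644.75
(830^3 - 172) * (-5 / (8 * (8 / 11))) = -491379305.31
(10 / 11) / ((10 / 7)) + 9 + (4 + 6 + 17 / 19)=4291 / 209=20.53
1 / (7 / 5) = 0.71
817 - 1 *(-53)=870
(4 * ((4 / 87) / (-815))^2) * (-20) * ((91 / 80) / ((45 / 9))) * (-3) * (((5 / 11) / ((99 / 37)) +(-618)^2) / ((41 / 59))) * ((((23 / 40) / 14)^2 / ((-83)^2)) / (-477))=-168754770662803 / 3442284837947757913650000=-0.00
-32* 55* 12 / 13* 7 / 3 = -49280 / 13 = -3790.77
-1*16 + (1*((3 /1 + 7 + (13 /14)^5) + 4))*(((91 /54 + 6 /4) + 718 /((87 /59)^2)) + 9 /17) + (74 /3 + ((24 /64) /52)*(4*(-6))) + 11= 13292150513730059 /2698933674528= 4924.96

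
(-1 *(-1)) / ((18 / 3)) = 1 / 6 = 0.17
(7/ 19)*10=70/ 19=3.68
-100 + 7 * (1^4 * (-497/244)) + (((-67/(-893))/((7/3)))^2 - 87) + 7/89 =-170710573145699/848552721716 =-201.18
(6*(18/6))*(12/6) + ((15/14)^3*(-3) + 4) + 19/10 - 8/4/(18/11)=4567267/123480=36.99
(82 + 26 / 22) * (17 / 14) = 15555 / 154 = 101.01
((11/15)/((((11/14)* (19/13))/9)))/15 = 182/475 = 0.38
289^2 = 83521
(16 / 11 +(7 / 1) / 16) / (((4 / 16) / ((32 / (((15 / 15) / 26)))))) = 6296.73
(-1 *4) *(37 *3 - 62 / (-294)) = -65392 / 147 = -444.84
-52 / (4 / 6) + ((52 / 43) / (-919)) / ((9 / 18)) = -3082430 / 39517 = -78.00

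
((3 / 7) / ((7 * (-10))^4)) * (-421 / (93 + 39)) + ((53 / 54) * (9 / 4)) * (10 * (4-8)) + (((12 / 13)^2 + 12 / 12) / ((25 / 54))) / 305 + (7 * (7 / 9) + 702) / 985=-11840830659354932357 / 135166214743560000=-87.60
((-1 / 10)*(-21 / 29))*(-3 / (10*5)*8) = -126 / 3625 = -0.03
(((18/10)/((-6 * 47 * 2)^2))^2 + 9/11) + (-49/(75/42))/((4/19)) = -8898914186161/68705908480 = -129.52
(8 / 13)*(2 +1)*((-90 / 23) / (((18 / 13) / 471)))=-56520 / 23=-2457.39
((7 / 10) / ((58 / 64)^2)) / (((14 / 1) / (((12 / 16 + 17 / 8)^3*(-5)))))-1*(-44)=61841 / 1682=36.77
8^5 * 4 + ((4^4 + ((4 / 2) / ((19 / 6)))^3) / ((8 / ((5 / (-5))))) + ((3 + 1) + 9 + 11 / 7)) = 6292321626 / 48013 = 131054.54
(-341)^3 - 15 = -39651836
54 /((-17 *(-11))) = 54 /187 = 0.29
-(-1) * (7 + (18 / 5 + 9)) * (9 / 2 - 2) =49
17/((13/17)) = 289/13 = 22.23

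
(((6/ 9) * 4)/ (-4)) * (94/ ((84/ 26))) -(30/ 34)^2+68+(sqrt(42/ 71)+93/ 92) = sqrt(2982)/ 71+81801607/ 1675044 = 49.60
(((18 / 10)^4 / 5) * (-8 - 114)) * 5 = -800442 / 625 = -1280.71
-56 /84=-2 /3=-0.67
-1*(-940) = 940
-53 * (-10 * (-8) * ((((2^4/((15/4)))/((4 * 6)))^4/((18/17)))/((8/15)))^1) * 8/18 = -14761984/4428675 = -3.33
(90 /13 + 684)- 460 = 230.92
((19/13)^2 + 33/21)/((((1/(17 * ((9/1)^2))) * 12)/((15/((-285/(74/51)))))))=-730269/22477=-32.49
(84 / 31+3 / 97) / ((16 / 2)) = 8241 / 24056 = 0.34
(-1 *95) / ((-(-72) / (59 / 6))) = -5605 / 432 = -12.97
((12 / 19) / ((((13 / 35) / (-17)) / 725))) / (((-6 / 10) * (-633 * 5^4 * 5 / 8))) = -110432 / 781755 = -0.14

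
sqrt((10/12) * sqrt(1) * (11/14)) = sqrt(1155)/42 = 0.81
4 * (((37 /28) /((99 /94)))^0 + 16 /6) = 44 /3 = 14.67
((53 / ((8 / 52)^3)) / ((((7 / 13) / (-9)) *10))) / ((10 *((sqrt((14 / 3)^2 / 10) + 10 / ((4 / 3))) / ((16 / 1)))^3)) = -13780.17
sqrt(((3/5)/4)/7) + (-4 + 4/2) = -2 + sqrt(105)/70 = -1.85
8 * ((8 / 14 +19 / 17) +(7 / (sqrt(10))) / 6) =14 * sqrt(10) / 15 +1608 / 119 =16.46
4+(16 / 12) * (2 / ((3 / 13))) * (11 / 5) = 1324 / 45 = 29.42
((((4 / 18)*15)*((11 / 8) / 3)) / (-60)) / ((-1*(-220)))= -1 / 8640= -0.00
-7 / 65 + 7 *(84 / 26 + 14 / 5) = 2737 / 65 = 42.11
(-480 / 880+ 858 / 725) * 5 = 5088 / 1595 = 3.19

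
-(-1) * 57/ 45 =19/ 15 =1.27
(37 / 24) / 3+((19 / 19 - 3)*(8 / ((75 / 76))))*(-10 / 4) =14777 / 360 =41.05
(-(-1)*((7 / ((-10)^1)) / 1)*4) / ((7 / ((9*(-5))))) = 18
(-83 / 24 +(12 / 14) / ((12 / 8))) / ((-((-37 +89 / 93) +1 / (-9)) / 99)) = -405945 / 51352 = -7.91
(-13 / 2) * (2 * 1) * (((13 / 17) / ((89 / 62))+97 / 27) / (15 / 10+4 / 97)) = -32693462 / 939573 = -34.80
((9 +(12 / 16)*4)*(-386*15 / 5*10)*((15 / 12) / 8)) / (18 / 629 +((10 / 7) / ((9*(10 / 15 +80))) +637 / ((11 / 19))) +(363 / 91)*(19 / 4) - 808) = -360909639090 / 5173680011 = -69.76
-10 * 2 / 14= -10 / 7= -1.43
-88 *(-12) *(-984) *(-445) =462401280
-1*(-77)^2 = -5929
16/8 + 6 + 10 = 18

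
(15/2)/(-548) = -15/1096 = -0.01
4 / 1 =4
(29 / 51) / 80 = 29 / 4080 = 0.01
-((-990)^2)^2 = -960596010000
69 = 69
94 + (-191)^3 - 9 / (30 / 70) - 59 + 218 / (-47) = -6967861.64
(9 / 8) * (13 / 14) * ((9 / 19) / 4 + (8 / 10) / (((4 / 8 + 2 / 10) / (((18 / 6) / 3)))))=78507 / 59584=1.32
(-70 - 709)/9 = -779/9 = -86.56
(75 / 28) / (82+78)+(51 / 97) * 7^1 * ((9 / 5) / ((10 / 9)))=12991191 / 2172800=5.98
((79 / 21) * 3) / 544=0.02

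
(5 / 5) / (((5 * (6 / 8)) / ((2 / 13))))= 8 / 195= 0.04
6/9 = 2/3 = 0.67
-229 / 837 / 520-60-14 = -74.00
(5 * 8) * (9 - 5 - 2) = 80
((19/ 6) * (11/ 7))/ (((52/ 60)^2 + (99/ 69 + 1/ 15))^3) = 9655084828125/ 22176266145502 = 0.44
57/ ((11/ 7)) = 399/ 11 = 36.27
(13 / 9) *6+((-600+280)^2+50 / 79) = 24271004 / 237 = 102409.30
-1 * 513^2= -263169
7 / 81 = 0.09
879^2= 772641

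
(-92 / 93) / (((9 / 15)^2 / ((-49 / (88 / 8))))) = 12.24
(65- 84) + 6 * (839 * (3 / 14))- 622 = 3064 / 7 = 437.71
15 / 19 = 0.79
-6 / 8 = -3 / 4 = -0.75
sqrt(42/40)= sqrt(105)/10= 1.02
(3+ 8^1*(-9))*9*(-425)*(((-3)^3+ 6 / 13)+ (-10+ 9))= -7268088.46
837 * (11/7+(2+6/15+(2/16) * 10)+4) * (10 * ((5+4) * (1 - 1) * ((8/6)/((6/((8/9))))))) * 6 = 0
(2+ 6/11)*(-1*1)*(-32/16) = 56/11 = 5.09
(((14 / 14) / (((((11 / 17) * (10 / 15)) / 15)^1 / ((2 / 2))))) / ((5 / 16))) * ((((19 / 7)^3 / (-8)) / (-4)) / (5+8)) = 1049427 / 196196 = 5.35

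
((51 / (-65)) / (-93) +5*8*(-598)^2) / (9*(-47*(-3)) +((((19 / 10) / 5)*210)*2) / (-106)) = 1527612768101 / 135362058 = 11285.38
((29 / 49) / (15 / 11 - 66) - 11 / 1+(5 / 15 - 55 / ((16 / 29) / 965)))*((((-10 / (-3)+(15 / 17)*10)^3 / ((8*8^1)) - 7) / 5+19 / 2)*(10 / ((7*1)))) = -975649453415005585 / 517599957168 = -1884948.87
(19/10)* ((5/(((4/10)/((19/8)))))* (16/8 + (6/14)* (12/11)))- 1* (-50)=233075/1232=189.18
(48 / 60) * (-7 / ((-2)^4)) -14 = -287 / 20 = -14.35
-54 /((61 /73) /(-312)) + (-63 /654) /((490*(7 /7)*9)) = 56305005059 /2792580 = 20162.36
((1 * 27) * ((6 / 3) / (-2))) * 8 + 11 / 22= -431 / 2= -215.50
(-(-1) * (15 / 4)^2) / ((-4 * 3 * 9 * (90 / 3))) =-5 / 1152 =-0.00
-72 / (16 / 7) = -63 / 2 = -31.50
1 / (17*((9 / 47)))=47 / 153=0.31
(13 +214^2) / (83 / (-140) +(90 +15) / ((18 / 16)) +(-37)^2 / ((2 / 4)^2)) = 19239780 / 2338871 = 8.23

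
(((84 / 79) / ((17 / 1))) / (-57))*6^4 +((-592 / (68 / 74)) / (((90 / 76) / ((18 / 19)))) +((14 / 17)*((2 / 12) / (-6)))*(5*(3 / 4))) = -93103331 / 180120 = -516.90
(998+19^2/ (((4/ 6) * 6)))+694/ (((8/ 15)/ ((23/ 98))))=546309/ 392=1393.65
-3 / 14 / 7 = -3 / 98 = -0.03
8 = 8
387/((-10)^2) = 387/100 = 3.87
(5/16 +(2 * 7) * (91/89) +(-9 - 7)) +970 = 968.63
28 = 28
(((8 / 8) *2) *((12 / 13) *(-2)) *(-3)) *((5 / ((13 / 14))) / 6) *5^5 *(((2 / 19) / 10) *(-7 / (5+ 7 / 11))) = -40425000 / 99541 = -406.11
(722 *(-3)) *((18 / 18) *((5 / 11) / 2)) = -5415 / 11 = -492.27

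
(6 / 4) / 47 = 3 / 94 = 0.03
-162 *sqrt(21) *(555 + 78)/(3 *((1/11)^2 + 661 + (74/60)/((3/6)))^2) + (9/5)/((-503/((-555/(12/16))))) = 1332/503-112603198950 *sqrt(21)/1450114498849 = 2.29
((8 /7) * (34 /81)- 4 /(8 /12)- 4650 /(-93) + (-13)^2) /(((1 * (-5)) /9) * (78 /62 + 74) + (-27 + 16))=-3752333 /928242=-4.04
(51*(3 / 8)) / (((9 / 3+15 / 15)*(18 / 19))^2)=1.33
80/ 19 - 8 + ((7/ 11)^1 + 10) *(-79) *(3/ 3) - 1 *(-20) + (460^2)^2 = 9357882867771/ 209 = 44774559175.94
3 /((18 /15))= 5 /2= 2.50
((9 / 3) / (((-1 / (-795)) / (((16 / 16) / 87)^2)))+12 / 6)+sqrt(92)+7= 7834 / 841+2*sqrt(23)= 18.91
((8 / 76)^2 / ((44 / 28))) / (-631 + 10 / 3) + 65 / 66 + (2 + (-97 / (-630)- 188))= -62202591076 / 336482685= -184.86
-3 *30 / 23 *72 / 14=-3240 / 161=-20.12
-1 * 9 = -9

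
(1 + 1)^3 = 8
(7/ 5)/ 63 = 1/ 45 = 0.02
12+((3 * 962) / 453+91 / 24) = 80317 / 3624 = 22.16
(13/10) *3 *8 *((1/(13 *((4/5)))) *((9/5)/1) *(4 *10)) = 216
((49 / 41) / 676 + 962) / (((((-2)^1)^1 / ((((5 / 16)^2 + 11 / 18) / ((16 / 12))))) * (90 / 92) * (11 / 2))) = -1001429645119 / 21073029120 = -47.52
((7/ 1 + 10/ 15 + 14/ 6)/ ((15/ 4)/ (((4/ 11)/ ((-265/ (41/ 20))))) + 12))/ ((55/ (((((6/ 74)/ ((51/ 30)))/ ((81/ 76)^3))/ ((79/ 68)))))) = -303124480/ 64949292819873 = -0.00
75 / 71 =1.06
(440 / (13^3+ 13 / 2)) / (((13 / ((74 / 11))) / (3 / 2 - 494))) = -2915600 / 57291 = -50.89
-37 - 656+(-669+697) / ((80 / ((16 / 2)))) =-3451 / 5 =-690.20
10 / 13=0.77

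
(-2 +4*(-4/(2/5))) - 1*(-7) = -35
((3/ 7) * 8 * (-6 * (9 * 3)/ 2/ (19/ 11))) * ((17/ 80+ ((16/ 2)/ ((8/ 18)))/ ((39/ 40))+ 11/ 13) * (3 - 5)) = 6276.99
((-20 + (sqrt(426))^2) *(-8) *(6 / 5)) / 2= -1948.80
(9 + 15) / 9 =8 / 3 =2.67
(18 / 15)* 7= 42 / 5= 8.40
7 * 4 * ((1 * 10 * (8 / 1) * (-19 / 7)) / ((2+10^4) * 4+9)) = -6080 / 40017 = -0.15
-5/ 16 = -0.31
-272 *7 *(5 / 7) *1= -1360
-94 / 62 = -47 / 31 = -1.52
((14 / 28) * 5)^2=25 / 4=6.25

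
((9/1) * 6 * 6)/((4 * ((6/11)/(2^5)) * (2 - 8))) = -792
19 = 19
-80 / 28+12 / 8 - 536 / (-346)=465 / 2422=0.19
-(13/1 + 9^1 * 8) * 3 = -255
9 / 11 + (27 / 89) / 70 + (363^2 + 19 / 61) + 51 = 131821.13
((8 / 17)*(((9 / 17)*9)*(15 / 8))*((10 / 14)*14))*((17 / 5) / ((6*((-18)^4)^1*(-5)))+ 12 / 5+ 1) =3149279 / 22032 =142.94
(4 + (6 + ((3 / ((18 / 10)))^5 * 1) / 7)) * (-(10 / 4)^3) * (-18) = 2516875 / 756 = 3329.20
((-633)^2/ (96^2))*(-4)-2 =-45033/ 256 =-175.91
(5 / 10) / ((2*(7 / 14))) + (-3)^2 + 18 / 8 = 47 / 4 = 11.75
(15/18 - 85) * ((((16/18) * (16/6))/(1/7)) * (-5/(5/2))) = 2793.09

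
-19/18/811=-19/14598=-0.00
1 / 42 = 0.02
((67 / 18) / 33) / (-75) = -67 / 44550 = -0.00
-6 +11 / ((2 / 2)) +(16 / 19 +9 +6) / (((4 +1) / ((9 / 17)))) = 10784 / 1615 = 6.68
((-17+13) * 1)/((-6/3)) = 2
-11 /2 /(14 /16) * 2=-88 /7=-12.57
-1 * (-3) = 3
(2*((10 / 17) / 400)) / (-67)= -0.00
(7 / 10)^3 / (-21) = -49 / 3000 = -0.02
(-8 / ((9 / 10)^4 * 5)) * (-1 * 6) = 32000 / 2187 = 14.63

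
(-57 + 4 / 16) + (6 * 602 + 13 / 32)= 113781 / 32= 3555.66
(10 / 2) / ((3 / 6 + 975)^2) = 0.00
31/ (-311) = -31/ 311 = -0.10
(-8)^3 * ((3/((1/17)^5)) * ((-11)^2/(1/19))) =-5013889909248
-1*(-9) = 9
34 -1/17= 577/17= 33.94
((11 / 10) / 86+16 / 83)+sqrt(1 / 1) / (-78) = 536557 / 2783820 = 0.19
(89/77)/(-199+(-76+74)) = -89/15477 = -0.01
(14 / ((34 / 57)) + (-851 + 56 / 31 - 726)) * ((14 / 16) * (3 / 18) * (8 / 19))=-954051 / 10013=-95.28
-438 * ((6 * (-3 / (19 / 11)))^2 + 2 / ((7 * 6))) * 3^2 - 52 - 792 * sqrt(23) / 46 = -1082400934 / 2527 - 396 * sqrt(23) / 23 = -428416.93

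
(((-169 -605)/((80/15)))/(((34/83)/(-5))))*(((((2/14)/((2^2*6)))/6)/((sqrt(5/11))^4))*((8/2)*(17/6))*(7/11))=39259/640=61.34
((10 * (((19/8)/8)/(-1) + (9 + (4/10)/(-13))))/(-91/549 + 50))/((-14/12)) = -59418819/39834704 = -1.49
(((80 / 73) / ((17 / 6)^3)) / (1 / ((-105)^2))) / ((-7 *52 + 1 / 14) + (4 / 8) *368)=-2667168000 / 903436831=-2.95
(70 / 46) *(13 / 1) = 19.78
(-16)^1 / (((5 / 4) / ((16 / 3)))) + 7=-919 / 15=-61.27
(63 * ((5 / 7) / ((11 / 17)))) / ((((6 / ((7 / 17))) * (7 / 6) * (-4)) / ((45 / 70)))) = -405 / 616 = -0.66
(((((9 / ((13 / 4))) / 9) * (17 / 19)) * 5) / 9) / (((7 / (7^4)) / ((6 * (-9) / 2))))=-1416.44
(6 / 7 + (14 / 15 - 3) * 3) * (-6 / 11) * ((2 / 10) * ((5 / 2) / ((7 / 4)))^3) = 4080 / 2401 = 1.70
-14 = -14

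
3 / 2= 1.50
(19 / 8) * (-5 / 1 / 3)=-95 / 24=-3.96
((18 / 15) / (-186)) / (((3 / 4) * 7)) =-4 / 3255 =-0.00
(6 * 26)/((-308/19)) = -741/77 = -9.62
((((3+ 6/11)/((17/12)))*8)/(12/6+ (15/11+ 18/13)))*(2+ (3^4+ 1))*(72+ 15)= 50813568/1649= 30814.78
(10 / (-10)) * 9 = -9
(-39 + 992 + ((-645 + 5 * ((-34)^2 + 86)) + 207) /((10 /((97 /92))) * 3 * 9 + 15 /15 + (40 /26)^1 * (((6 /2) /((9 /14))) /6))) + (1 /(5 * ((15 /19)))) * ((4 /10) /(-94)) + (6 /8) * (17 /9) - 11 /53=10695692491533523 /10952462428500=976.56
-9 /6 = -3 /2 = -1.50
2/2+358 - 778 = -419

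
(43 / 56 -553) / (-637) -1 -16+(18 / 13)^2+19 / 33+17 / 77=-205360591 / 15303288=-13.42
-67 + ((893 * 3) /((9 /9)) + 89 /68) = 2613.31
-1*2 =-2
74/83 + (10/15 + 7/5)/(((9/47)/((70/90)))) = 936427/100845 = 9.29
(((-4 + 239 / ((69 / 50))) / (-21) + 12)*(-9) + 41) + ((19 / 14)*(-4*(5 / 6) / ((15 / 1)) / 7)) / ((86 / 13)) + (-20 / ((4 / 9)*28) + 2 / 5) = 37470967 / 8722980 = 4.30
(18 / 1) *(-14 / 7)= -36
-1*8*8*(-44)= 2816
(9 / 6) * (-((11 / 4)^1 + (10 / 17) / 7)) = -4.25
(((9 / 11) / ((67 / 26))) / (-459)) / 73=-26 / 2743851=-0.00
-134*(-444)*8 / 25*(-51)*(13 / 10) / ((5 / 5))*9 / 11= -1420050528 / 1375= -1032764.02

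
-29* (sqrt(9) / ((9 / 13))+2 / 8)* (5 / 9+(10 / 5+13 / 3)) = -915.65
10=10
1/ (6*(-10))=-1/ 60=-0.02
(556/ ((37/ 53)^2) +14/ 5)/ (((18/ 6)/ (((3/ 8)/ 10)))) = 3914093/ 273800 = 14.30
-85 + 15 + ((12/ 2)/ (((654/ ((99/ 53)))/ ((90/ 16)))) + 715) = 29813775/ 46216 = 645.10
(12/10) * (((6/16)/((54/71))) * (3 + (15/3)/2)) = 781/240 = 3.25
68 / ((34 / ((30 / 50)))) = 6 / 5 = 1.20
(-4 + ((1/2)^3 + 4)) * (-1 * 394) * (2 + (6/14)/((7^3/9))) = -951313/9604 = -99.05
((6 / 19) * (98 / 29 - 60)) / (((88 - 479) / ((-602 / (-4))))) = 1482726 / 215441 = 6.88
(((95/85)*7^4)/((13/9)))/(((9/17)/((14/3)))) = 638666/39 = 16376.05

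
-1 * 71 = -71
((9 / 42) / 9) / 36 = 1 / 1512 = 0.00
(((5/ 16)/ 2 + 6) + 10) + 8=773/ 32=24.16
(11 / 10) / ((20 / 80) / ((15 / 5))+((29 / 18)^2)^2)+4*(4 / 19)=68252312 / 68022755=1.00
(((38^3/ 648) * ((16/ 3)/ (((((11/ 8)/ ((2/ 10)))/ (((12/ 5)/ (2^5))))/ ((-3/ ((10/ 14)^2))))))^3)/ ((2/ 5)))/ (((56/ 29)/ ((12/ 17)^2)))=-41079978110976/ 18782177734375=-2.19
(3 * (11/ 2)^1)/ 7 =33/ 14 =2.36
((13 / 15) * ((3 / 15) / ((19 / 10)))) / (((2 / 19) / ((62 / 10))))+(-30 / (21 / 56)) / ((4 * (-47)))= 20441 / 3525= 5.80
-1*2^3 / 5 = -8 / 5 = -1.60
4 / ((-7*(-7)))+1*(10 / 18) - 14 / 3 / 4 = -467 / 882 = -0.53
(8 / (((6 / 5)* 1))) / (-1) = -20 / 3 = -6.67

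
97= 97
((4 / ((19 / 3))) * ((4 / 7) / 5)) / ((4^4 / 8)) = 3 / 1330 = 0.00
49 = 49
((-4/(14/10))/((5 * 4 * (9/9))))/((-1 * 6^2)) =1/252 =0.00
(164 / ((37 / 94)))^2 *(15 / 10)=356479584 / 1369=260394.14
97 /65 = 1.49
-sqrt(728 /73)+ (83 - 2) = 81 - 2*sqrt(13286) /73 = 77.84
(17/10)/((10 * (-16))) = -17/1600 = -0.01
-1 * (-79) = 79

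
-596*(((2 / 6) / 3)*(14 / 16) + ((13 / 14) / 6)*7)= -12665 / 18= -703.61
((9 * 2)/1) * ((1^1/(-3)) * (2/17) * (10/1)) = -120/17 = -7.06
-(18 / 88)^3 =-729 / 85184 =-0.01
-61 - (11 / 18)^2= -19885 / 324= -61.37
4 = 4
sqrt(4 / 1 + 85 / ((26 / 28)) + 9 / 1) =3* sqrt(1963) / 13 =10.22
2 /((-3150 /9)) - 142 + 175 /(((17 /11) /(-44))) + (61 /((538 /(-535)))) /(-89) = -729862420769 /142448950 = -5123.68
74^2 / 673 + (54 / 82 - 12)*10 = -2904934 / 27593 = -105.28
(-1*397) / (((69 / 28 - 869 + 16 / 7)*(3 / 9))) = 4764 / 3457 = 1.38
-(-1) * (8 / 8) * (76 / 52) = 19 / 13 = 1.46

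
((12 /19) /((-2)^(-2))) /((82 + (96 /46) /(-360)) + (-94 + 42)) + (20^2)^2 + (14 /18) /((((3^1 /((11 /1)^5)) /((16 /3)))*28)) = 167953.22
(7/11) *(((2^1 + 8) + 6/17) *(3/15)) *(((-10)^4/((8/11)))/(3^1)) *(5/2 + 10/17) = 5390000/289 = 18650.52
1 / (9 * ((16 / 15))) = 5 / 48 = 0.10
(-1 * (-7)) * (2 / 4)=7 / 2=3.50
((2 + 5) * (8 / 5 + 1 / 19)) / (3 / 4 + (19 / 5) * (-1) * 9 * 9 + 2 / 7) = -30772 / 815993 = -0.04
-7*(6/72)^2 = -7/144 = -0.05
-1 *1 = -1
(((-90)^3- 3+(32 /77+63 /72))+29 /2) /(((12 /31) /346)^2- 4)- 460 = 12883048690983649 /70868976640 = 181786.86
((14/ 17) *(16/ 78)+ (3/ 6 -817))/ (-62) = 1082455/ 82212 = 13.17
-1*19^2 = -361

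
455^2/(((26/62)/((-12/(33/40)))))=-78988000/11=-7180727.27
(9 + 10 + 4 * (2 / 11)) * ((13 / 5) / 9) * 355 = 2023.14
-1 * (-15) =15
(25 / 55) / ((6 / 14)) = 35 / 33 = 1.06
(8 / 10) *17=68 / 5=13.60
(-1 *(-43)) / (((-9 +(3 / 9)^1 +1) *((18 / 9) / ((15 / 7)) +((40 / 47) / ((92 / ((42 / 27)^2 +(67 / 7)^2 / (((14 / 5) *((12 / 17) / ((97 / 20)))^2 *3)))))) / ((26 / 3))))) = -1868653463040 / 494917305383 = -3.78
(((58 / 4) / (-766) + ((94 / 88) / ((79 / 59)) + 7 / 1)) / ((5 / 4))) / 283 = 10356014 / 470950205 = 0.02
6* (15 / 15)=6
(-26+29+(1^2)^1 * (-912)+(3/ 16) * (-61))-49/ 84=-44209/ 48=-921.02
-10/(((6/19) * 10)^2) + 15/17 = -737/6120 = -0.12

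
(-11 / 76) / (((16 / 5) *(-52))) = 55 / 63232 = 0.00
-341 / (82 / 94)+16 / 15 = -239749 / 615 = -389.84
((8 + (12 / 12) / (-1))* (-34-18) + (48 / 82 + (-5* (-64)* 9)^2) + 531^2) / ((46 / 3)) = 1054847703 / 1886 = 559304.19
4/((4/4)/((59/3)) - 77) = -59/1135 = -0.05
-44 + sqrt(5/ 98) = -44 + sqrt(10)/ 14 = -43.77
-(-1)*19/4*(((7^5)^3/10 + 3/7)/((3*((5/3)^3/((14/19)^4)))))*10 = 410360226673803588/857375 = 478623970460.77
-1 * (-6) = 6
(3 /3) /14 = 1 /14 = 0.07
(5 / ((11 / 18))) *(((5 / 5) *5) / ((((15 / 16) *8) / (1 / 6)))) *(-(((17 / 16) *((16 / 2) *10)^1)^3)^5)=-873542191012517026672363281250 / 11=-79412926455683366061123930000.00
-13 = -13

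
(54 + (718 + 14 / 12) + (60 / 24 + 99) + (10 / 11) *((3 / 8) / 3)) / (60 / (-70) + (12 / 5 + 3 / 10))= 4041485 / 8514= 474.69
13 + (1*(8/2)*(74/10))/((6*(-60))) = 5813/450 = 12.92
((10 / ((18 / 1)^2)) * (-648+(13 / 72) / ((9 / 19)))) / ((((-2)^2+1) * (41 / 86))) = -18045251 / 2152008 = -8.39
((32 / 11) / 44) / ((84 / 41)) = 82 / 2541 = 0.03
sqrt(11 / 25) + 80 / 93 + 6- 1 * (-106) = 113.52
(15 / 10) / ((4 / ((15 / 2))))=45 / 16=2.81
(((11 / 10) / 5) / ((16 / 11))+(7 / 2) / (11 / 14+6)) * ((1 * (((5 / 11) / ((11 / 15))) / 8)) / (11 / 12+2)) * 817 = 3923793 / 271040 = 14.48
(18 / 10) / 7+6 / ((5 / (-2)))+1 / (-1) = -22 / 7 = -3.14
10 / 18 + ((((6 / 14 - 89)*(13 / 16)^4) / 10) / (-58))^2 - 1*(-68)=109210691859639017 / 1592921765707776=68.56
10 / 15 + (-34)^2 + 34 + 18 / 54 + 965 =2156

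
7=7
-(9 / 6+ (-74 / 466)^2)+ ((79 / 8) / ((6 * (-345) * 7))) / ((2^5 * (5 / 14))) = -109701040831 / 71922067200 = -1.53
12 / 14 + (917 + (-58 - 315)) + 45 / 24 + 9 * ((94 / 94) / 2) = 30869 / 56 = 551.23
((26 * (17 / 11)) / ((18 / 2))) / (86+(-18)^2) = 221 / 20295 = 0.01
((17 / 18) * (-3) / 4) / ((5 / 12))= -17 / 10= -1.70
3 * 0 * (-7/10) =0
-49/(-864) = 49/864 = 0.06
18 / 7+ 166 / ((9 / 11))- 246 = -2554 / 63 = -40.54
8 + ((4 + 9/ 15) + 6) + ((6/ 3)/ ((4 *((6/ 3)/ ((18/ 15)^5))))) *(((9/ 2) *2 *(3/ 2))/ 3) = 66873/ 3125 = 21.40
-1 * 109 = -109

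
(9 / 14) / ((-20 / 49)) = -63 / 40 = -1.58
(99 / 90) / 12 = 11 / 120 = 0.09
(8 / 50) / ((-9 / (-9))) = 4 / 25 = 0.16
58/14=29/7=4.14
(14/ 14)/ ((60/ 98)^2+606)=2401/ 1455906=0.00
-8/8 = -1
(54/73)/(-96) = -9/1168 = -0.01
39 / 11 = 3.55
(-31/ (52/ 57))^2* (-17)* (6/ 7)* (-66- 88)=1751604129/ 676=2591130.37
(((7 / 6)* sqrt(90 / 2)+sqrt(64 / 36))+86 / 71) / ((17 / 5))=2710 / 3621+35* sqrt(5) / 34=3.05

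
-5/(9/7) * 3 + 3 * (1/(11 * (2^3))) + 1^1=-2807/264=-10.63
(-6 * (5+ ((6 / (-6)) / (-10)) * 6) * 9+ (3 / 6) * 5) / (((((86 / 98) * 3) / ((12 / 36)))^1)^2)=-4.81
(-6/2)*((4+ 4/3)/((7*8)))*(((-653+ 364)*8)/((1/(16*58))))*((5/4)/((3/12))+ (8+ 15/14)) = 422670592/49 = 8625930.45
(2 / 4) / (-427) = -1 / 854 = -0.00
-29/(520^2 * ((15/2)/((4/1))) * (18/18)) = -29/507000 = -0.00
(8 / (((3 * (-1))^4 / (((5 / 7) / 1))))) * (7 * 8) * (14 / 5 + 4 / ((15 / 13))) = 6016 / 243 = 24.76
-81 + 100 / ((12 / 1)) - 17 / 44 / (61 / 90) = -294851 / 4026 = -73.24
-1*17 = -17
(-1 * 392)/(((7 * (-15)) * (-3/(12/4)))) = -3.73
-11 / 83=-0.13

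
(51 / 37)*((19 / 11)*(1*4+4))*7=54264 / 407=133.33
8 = 8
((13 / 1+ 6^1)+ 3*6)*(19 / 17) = 703 / 17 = 41.35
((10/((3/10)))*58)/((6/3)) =2900/3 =966.67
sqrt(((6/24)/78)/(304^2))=sqrt(78)/47424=0.00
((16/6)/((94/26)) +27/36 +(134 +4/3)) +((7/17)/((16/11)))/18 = 31487755/230112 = 136.84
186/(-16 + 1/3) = -558/47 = -11.87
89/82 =1.09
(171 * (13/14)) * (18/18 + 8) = 20007/14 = 1429.07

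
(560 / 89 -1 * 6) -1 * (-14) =1272 / 89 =14.29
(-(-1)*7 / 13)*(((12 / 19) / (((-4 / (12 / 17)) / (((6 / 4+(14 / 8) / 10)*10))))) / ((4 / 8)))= -2.01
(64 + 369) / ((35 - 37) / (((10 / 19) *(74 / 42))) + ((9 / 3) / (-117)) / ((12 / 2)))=-18744570 / 93551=-200.37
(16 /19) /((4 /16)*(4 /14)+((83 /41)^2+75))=376544 /35400363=0.01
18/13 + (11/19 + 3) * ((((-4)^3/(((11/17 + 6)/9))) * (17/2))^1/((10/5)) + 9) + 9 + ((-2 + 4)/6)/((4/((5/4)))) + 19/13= -1706686589/1339728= -1273.91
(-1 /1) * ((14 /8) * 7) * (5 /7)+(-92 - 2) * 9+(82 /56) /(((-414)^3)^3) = -8550671281160905536735094313 /10003710185622586179274752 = -854.75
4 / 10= 2 / 5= 0.40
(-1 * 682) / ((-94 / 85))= 28985 / 47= 616.70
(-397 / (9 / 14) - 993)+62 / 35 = -506767 / 315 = -1608.78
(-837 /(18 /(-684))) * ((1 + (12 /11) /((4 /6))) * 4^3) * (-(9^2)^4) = -2541131279081856 /11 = -231011934461986.91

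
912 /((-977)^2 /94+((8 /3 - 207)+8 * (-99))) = 0.10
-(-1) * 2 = 2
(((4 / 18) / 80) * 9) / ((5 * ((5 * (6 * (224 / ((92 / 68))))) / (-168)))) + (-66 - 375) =-59976023 / 136000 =-441.00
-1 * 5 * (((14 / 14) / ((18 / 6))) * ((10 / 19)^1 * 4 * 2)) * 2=-800 / 57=-14.04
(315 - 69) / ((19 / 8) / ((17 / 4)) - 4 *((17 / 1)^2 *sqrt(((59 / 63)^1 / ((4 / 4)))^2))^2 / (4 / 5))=-33196716 / 49425146759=-0.00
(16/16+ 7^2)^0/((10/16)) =8/5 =1.60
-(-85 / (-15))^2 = -289 / 9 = -32.11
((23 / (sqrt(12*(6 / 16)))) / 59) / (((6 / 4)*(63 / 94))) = 4324*sqrt(2) / 33453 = 0.18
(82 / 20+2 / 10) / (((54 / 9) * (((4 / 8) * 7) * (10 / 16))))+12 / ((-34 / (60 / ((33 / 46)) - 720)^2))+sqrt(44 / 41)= -142925.23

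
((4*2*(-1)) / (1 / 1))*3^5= -1944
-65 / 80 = -13 / 16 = -0.81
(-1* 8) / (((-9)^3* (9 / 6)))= 16 / 2187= 0.01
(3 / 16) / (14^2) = 3 / 3136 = 0.00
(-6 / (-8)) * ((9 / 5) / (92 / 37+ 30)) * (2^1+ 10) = 2997 / 6010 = 0.50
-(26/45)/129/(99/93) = -806/191565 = -0.00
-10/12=-5/6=-0.83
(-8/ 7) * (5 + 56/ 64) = -47/ 7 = -6.71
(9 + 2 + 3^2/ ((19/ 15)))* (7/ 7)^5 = 344/ 19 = 18.11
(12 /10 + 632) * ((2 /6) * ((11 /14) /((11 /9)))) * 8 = 37992 /35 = 1085.49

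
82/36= 2.28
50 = 50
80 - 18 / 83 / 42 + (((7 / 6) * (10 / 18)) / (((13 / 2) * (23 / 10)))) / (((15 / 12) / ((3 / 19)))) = 2376485213 / 29705949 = 80.00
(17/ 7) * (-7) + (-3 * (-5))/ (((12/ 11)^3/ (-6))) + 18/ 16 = -8179/ 96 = -85.20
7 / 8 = 0.88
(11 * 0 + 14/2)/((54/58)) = 7.52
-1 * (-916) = 916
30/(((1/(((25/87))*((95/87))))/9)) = 71250/841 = 84.72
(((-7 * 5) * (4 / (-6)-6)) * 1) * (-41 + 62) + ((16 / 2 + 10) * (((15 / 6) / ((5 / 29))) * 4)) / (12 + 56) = 83561 / 17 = 4915.35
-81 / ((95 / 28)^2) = -63504 / 9025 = -7.04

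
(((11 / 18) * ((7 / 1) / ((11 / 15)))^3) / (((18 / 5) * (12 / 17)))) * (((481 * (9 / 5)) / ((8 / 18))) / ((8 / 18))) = 28397698875 / 30976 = 916764.56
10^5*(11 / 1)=1100000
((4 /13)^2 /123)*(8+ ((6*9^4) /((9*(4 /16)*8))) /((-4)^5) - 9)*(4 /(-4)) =19 /7872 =0.00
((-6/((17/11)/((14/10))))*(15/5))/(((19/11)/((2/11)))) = -2772/1615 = -1.72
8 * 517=4136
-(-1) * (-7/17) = -7/17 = -0.41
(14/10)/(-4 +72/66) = -77/160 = -0.48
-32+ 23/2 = -41/2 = -20.50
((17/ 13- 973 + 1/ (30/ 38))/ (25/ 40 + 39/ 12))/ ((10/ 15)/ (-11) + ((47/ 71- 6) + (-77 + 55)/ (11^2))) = 1182327784/ 26346125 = 44.88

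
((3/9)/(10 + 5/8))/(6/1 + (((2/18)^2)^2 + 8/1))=17496/7807675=0.00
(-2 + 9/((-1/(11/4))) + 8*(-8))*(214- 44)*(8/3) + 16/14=-287972/7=-41138.86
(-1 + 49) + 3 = 51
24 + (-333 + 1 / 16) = -4943 / 16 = -308.94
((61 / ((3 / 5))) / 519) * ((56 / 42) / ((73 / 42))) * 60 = 341600 / 37887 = 9.02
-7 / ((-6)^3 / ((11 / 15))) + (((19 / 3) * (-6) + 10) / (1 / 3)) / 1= -272083 / 3240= -83.98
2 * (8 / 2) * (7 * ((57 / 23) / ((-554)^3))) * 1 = -399 / 488840459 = -0.00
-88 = -88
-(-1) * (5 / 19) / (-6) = -5 / 114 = -0.04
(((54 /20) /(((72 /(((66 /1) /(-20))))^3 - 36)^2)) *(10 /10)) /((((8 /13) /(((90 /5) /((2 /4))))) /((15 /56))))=207272637 /532152246746624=0.00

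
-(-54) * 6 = 324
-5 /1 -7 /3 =-7.33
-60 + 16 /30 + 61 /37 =-32089 /555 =-57.82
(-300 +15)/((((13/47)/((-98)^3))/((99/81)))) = 46226645080/39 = 1185298591.79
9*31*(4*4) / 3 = 1488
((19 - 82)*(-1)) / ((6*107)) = 21 / 214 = 0.10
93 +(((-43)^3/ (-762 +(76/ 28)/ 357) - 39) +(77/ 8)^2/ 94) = 1825209281555/ 11455781504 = 159.33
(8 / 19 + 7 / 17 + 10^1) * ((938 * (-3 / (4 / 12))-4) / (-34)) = 14776277 / 5491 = 2691.00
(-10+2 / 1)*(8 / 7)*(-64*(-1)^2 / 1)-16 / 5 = 20368 / 35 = 581.94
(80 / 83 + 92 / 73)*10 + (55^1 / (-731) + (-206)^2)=188052694559 / 4429129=42458.17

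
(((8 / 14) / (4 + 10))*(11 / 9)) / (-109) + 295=14180333 / 48069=295.00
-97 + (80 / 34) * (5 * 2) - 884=-16277 / 17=-957.47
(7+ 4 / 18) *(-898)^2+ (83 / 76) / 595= 2370263277947 / 406980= 5824028.89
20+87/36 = 269/12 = 22.42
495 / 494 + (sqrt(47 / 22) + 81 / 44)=sqrt(1034) / 22 + 30897 / 10868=4.30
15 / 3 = 5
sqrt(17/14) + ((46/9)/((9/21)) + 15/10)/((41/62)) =sqrt(238)/14 + 22475/1107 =21.40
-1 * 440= -440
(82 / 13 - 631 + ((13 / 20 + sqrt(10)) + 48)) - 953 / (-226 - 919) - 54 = -37463163 / 59540 + sqrt(10) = -626.05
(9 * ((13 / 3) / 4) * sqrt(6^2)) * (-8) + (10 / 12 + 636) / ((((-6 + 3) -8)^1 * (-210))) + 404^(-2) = -264518414371 / 565543440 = -467.72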